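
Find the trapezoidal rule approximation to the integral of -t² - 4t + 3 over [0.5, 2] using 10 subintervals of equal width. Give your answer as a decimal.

-5.630625

Δt = (2 − 0.5)/10 = 0.15.
f(0.5) = 0.75, f(0.65) = -0.0225, f(0.8) = -0.84, f(0.95) = -1.7025, f(1.1) = -2.61, f(1.25) = -3.5625, f(1.4) = -4.56, f(1.55) = -5.6025, f(1.7) = -6.69, f(1.85) = -7.8225, f(2) = -9.
T_10 = (Δt/2)·[f(t_0) + 2f(t_1) + ... + 2f(t_{9}) + f(t_10)].
Sum = -5.630625.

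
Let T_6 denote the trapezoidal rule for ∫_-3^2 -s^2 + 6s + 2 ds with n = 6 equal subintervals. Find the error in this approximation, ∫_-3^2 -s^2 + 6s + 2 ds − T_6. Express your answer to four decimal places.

0.5787

Exact integral: ∫_-3^2 f(s) ds ≈ -16.666667.
T_6 ≈ -17.245370.
Error ≈ -16.666667 − (-17.245370) ≈ 0.5787.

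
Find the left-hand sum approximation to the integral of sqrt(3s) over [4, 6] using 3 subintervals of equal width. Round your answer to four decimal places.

Δs = (6 − 4)/3 = 2/3.
Left endpoints: 4, 14/3, 16/3.
f(4) ≈ 3.4641, f(14/3) ≈ 3.7417, f(16/3) ≈ 4.0000.
Sum = Δs · [f(4) + f(14/3) + f(16/3)].
Sum ≈ 7.4705.

7.4705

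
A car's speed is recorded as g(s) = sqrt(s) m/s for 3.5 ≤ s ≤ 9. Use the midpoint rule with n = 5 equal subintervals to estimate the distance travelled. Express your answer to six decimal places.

13.639779

Δs = (9 − 3.5)/5 = 1.1.
Midpoints: 4.05, 5.15, 6.25, 7.35, 8.45.
g(4.05) ≈ 2.012461, g(5.15) ≈ 2.269361, g(6.25) ≈ 2.500000, g(7.35) ≈ 2.711088, g(8.45) ≈ 2.906888.
Sum = Δs · [g(4.05) + g(5.15) + g(6.25) + g(7.35) + g(8.45)].
Sum ≈ 13.639779.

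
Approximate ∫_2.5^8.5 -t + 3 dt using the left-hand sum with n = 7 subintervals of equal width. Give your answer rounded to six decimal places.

Δt = (8.5 − 2.5)/7 = 6/7.
Left endpoints: 2.5, 47/14, 59/14, 71/14, 83/14, 95/14, 107/14.
f(2.5) = 0.5, f(47/14) = -5/14, f(59/14) = -17/14, f(71/14) = -29/14, f(83/14) = -41/14, f(95/14) = -53/14, f(107/14) = -65/14.
Sum = Δt · [f(2.5) + f(47/14) + f(59/14) + ...].
Sum ≈ -12.428571.

-12.428571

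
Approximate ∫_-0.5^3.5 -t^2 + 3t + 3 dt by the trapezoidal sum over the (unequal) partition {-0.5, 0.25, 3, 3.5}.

Subinterval widths: 0.75, 2.75, 0.5.
f(-0.5) = 1.25, f(0.25) = 3.6875, f(3) = 3, f(3.5) = 1.25.
On each subinterval the trapezoid contributes (Δt_i/2)·[f(t_{i-1}) + f(t_i)].
Sum = 12.109375.

12.109375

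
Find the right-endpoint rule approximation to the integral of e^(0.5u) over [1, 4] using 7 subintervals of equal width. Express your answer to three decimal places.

Δu = (4 − 1)/7 = 3/7.
Right endpoints: 10/7, 13/7, 16/7, 19/7, 22/7, 25/7, 4.
f(10/7) ≈ 2.043, f(13/7) ≈ 2.531, f(16/7) ≈ 3.136, f(19/7) ≈ 3.885, f(22/7) ≈ 4.814, f(25/7) ≈ 5.964, f(4) ≈ 7.389.
Sum = Δu · [f(10/7) + f(13/7) + f(16/7) + ...].
Sum ≈ 12.755.

12.755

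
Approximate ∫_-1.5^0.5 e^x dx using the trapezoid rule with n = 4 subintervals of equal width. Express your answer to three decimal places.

1.455

Δx = (0.5 − (-1.5))/4 = 0.5.
f(-1.5) ≈ 0.223, f(-1) ≈ 0.368, f(-0.5) ≈ 0.607, f(0) ≈ 1.000, f(0.5) ≈ 1.649.
T_4 = (Δx/2)·[f(x_0) + 2f(x_1) + 2f(x_2) + 2f(x_3) + f(x_4)].
Sum ≈ 1.455.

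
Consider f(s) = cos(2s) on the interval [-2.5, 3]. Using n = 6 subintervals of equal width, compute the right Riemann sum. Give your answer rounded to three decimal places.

-0.125

Δs = (3 − (-2.5))/6 = 11/12.
Right endpoints: -19/12, -2/3, 0.25, 7/6, 25/12, 3.
f(-19/12) ≈ -1.000, f(-2/3) ≈ 0.235, f(0.25) ≈ 0.878, f(7/6) ≈ -0.691, f(25/12) ≈ -0.519, f(3) ≈ 0.960.
Sum = Δs · [f(-19/12) + f(-2/3) + f(0.25) + ...].
Sum ≈ -0.125.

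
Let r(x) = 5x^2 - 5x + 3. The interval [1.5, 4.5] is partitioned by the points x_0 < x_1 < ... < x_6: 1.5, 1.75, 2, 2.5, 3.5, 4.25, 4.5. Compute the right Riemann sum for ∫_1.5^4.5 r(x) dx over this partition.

Subinterval widths: 0.25, 0.25, 0.5, 1, 0.75, 0.25.
Right endpoints: 1.75, 2, 2.5, 3.5, 4.25, 4.5.
r(1.75) = 9.5625, r(2) = 13, r(2.5) = 21.75, r(3.5) = 46.75, r(4.25) = 72.0625, r(4.5) = 81.75.
Sum = Σ Δx_i · r(x_i).
Sum = 137.75.

137.75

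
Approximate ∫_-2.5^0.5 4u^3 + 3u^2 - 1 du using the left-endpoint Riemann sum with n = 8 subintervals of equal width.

Δu = (0.5 − (-2.5))/8 = 0.375.
Left endpoints: -2.5, -2.125, -1.75, -1.375, -1, -0.625, -0.25, 0.125.
f(-2.5) = -44.75, f(-2.125) = -25.8359375, f(-1.75) = -13.25, f(-1.375) = -5.7265625, f(-1) = -2, f(-0.625) = -0.8046875, f(-0.25) = -0.875, f(0.125) = -0.9453125.
Sum = Δu · [f(-2.5) + f(-2.125) + f(-1.75) + ...].
Sum = -35.3203125.

-35.3203125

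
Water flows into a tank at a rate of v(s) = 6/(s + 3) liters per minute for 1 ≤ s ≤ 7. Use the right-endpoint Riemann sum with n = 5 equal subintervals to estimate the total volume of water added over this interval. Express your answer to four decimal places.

Δs = (7 − 1)/5 = 1.2.
Right endpoints: 2.2, 3.4, 4.6, 5.8, 7.
v(2.2) = 15/13, v(3.4) = 0.9375, v(4.6) = 15/19, v(5.8) = 15/22, v(7) = 0.6.
Sum = Δs · [v(2.2) + v(3.4) + v(4.6) + v(5.8) + v(7)].
Sum ≈ 4.9952.

4.9952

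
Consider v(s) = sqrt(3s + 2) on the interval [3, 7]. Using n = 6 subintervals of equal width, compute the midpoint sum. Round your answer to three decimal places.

Δs = (7 − 3)/6 = 2/3.
Midpoints: 10/3, 4, 14/3, 16/3, 6, 20/3.
v(10/3) ≈ 3.464, v(4) ≈ 3.742, v(14/3) ≈ 4.000, v(16/3) ≈ 4.243, v(6) ≈ 4.472, v(20/3) ≈ 4.690.
Sum = Δs · [v(10/3) + v(4) + v(14/3) + ...].
Sum ≈ 16.407.

16.407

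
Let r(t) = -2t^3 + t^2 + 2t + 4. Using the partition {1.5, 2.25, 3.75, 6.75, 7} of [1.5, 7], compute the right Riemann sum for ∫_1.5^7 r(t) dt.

Subinterval widths: 0.75, 1.5, 3, 0.25.
Right endpoints: 2.25, 3.75, 6.75, 7.
r(2.25) = -9.21875, r(3.75) = -79.90625, r(6.75) = -552.03125, r(7) = -619.
Sum = Σ Δt_i · r(t_i).
Sum = -1937.6171875.

-1937.6171875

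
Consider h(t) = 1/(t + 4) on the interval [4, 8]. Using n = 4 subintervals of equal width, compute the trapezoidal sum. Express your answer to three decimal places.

0.406

Δt = (8 − 4)/4 = 1.
h(4) = 0.125, h(5) = 1/9, h(6) = 0.1, h(7) = 1/11, h(8) = 1/12.
T_4 = (Δt/2)·[h(t_0) + 2h(t_1) + 2h(t_2) + 2h(t_3) + h(t_4)].
Sum ≈ 0.406.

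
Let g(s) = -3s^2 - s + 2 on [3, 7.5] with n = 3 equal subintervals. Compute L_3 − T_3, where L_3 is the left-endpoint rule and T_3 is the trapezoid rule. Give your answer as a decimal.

L_3 = -304.875.
T_3 = -414.5625.
L_3 − T_3 = 109.6875.

109.6875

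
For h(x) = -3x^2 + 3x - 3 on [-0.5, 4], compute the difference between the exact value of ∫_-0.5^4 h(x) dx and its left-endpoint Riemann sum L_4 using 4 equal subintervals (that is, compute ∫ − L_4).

Exact integral: ∫_-0.5^4 h(x) dx = -54.
L_4 = -37.86328125.
Error = -54 − (-37.86328125) = -16.13671875.

-16.13671875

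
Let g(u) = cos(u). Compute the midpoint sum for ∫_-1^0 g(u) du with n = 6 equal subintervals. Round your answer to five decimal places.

Δu = (0 − (-1))/6 = 1/6.
Midpoints: -11/12, -0.75, -7/12, -5/12, -0.25, -1/12.
g(-11/12) ≈ 0.60847, g(-0.75) ≈ 0.73169, g(-7/12) ≈ 0.83463, g(-5/12) ≈ 0.91444, g(-0.25) ≈ 0.96891, g(-1/12) ≈ 0.99653.
Sum = Δu · [g(-11/12) + g(-0.75) + g(-7/12) + ...].
Sum ≈ 0.84245.

0.84245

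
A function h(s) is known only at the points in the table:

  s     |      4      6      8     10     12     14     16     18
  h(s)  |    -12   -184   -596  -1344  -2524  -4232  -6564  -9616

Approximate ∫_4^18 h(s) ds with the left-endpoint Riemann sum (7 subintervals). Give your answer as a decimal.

-30912

Δs = 2.
Sum = 2·[(-12) + (-184) + (-596) + (-1344) + (-2524) + (-4232) + (-6564)] = -30912.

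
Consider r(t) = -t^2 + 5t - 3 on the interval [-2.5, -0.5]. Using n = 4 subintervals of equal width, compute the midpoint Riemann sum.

-26.125

Δt = (-0.5 − (-2.5))/4 = 0.5.
Midpoints: -2.25, -1.75, -1.25, -0.75.
r(-2.25) = -19.3125, r(-1.75) = -14.8125, r(-1.25) = -10.8125, r(-0.75) = -7.3125.
Sum = Δt · [r(-2.25) + r(-1.75) + r(-1.25) + r(-0.75)].
Sum = -26.125.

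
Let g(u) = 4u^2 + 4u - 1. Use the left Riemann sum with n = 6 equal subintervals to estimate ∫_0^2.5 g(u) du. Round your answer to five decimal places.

Δu = (2.5 − 0)/6 = 5/12.
Left endpoints: 0, 5/12, 5/6, 1.25, 5/3, 25/12.
g(0) = -1, g(5/12) = 49/36, g(5/6) = 46/9, g(1.25) = 10.25, g(5/3) = 151/9, g(25/12) = 889/36.
Sum = Δu · [g(0) + g(5/12) + g(5/6) + ...].
Sum ≈ 23.83102.

23.83102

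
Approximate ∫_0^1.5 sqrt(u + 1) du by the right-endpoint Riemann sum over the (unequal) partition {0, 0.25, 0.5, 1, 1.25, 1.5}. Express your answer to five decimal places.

Subinterval widths: 0.25, 0.25, 0.5, 0.25, 0.25.
Right endpoints: 0.25, 0.5, 1, 1.25, 1.5.
f(0.25) ≈ 1.11803, f(0.5) ≈ 1.22474, f(1) ≈ 1.41421, f(1.25) ≈ 1.50000, f(1.5) ≈ 1.58114.
Sum = Σ Δu_i · f(u_i).
Sum ≈ 2.06309.

2.06309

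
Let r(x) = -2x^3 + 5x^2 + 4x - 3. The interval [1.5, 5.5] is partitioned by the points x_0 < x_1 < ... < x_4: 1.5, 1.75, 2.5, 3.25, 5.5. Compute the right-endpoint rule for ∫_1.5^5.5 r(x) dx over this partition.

-362.609375

Subinterval widths: 0.25, 0.75, 0.75, 2.25.
Right endpoints: 1.75, 2.5, 3.25, 5.5.
r(1.75) = 8.59375, r(2.5) = 7, r(3.25) = -5.84375, r(5.5) = -162.5.
Sum = Σ Δx_i · r(x_i).
Sum = -362.609375.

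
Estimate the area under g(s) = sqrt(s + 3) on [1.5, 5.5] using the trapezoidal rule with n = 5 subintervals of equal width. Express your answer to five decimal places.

10.15365

Δs = (5.5 − 1.5)/5 = 0.8.
g(1.5) ≈ 2.12132, g(2.3) ≈ 2.30217, g(3.1) ≈ 2.46982, g(3.9) ≈ 2.62679, g(4.7) ≈ 2.77489, g(5.5) ≈ 2.91548.
T_5 = (Δs/2)·[g(s_0) + 2g(s_1) + ... + 2g(s_{4}) + g(s_5)].
Sum ≈ 10.15365.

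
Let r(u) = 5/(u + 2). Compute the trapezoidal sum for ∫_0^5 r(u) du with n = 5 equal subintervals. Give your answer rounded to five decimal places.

6.35714

Δu = (5 − 0)/5 = 1.
r(0) = 2.5, r(1) = 5/3, r(2) = 1.25, r(3) = 1, r(4) = 5/6, r(5) = 5/7.
T_5 = (Δu/2)·[r(u_0) + 2r(u_1) + ... + 2r(u_{4}) + r(u_5)].
Sum ≈ 6.35714.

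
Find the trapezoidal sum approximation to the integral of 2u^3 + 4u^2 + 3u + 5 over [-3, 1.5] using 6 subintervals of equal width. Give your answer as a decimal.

Δu = (1.5 − (-3))/6 = 0.75.
f(-3) = -22, f(-2.25) = -4.28125, f(-1.5) = 2.75, f(-0.75) = 4.15625, f(0) = 5, f(0.75) = 10.34375, f(1.5) = 25.25.
T_6 = (Δu/2)·[f(u_0) + 2f(u_1) + ... + 2f(u_{5}) + f(u_6)].
Sum = 14.6953125.

14.6953125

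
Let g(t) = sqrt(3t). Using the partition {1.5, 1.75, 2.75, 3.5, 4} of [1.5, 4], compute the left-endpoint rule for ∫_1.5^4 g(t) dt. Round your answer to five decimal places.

Subinterval widths: 0.25, 1, 0.75, 0.5.
Left endpoints: 1.5, 1.75, 2.75, 3.5.
g(1.5) ≈ 2.12132, g(1.75) ≈ 2.29129, g(2.75) ≈ 2.87228, g(3.5) ≈ 3.24037.
Sum = Σ Δt_i · g(t_i).
Sum ≈ 6.59601.

6.59601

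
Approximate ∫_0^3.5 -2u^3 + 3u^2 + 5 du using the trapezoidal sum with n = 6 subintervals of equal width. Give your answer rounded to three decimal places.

-16.145

Δu = (3.5 − 0)/6 = 7/12.
f(0) = 5, f(7/12) = 4859/864, f(7/6) = 319/54, f(1.75) = 3.46875, f(7/3) = -110/27, f(35/12) = -16505/864, f(3.5) = -44.
T_6 = (Δu/2)·[f(u_0) + 2f(u_1) + ... + 2f(u_{5}) + f(u_6)].
Sum ≈ -16.145.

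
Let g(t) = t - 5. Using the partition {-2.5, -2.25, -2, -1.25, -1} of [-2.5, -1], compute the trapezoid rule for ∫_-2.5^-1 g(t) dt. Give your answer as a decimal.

Subinterval widths: 0.25, 0.25, 0.75, 0.25.
g(-2.5) = -7.5, g(-2.25) = -7.25, g(-2) = -7, g(-1.25) = -6.25, g(-1) = -6.
On each subinterval the trapezoid contributes (Δt_i/2)·[g(t_{i-1}) + g(t_i)].
Sum = -10.125.

-10.125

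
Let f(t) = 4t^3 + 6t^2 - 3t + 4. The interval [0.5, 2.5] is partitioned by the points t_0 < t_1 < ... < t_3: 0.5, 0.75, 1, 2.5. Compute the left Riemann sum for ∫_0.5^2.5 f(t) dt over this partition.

19.328125

Subinterval widths: 0.25, 0.25, 1.5.
Left endpoints: 0.5, 0.75, 1.
f(0.5) = 4.5, f(0.75) = 6.8125, f(1) = 11.
Sum = Σ Δt_i · f(t_i).
Sum = 19.328125.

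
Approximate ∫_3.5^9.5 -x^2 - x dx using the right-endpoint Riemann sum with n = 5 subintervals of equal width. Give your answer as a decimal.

Δx = (9.5 − 3.5)/5 = 1.2.
Right endpoints: 4.7, 5.9, 7.1, 8.3, 9.5.
f(4.7) = -26.79, f(5.9) = -40.71, f(7.1) = -57.51, f(8.3) = -77.19, f(9.5) = -99.75.
Sum = Δx · [f(4.7) + f(5.9) + f(7.1) + f(8.3) + f(9.5)].
Sum = -362.34.

-362.34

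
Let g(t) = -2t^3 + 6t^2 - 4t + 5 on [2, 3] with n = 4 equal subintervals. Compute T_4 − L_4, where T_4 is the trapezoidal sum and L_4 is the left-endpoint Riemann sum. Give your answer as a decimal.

T_4 = 0.40625.
L_4 = 1.90625.
T_4 − L_4 = -1.5.

-1.5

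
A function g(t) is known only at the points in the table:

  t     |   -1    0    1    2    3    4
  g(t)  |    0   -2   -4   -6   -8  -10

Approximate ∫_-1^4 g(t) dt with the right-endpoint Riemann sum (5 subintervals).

Δt = 1.
Sum = 1·[(-2) + (-4) + (-6) + (-8) + (-10)] = -30.

-30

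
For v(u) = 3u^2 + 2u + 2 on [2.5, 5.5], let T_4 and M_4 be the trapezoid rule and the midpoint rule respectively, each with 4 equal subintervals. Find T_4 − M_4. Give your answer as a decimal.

1.265625

T_4 = 181.59375.
M_4 = 180.328125.
T_4 − M_4 = 1.265625.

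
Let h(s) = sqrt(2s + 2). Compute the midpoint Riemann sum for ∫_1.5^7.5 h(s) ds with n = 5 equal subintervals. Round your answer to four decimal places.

Δs = (7.5 − 1.5)/5 = 1.2.
Midpoints: 2.1, 3.3, 4.5, 5.7, 6.9.
h(2.1) ≈ 2.4900, h(3.3) ≈ 2.9326, h(4.5) ≈ 3.3166, h(5.7) ≈ 3.6606, h(6.9) ≈ 3.9749.
Sum = Δs · [h(2.1) + h(3.3) + h(4.5) + h(5.7) + h(6.9)].
Sum ≈ 19.6496.

19.6496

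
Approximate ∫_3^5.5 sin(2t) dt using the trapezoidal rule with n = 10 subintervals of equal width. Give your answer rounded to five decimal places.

0.46787

Δt = (5.5 − 3)/10 = 0.25.
f(3) ≈ -0.27942, f(3.25) ≈ 0.21512, f(3.5) ≈ 0.65699, f(3.75) ≈ 0.93800, f(4) ≈ 0.98936, f(4.25) ≈ 0.79849, f(4.5) ≈ 0.41212, f(4.75) ≈ -0.07515, f(5) ≈ -0.54402, f(5.25) ≈ -0.87970, f(5.5) ≈ -0.99999.
T_10 = (Δt/2)·[f(t_0) + 2f(t_1) + ... + 2f(t_{9}) + f(t_10)].
Sum ≈ 0.46787.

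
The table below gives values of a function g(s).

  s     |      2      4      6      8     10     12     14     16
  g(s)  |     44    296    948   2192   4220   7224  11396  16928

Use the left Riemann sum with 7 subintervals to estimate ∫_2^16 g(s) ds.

52640

Δs = 2.
Sum = 2·[44 + 296 + 948 + 2192 + 4220 + 7224 + 11396] = 52640.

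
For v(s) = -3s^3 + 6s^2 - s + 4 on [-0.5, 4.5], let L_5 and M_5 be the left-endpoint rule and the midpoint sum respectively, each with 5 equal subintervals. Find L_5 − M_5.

L_5 = -45.625.
M_5 = -110.
L_5 − M_5 = 64.375.

64.375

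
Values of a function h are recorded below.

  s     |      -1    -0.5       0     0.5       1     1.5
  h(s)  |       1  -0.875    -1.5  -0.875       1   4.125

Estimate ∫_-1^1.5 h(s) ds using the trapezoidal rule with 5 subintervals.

0.15625

Δs = 0.5.
T_5 = (0.5/2)·[1 + 2·(-0.875) + 2·(-1.5) + 2·(-0.875) + 2·1 + 4.125] = 0.15625.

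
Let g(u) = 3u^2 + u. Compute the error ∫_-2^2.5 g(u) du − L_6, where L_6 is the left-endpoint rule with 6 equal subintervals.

2.953125

Exact integral: ∫_-2^2.5 g(u) du = 24.75.
L_6 = 21.796875.
Error = 24.75 − 21.796875 = 2.953125.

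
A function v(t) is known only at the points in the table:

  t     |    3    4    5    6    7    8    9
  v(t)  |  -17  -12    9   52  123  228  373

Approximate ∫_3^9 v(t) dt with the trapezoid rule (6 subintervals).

Δt = 1.
T_6 = (1/2)·[(-17) + 2·(-12) + 2·9 + 2·52 + 2·123 + 2·228 + 373] = 578.

578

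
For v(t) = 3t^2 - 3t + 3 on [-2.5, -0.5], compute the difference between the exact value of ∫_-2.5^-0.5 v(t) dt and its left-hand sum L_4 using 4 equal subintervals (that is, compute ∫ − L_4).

Exact integral: ∫_-2.5^-0.5 v(t) dt = 30.5.
L_4 = 36.75.
Error = 30.5 − 36.75 = -6.25.

-6.25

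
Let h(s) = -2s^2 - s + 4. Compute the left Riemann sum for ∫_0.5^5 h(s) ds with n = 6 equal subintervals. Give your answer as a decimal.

Δs = (5 − 0.5)/6 = 0.75.
Left endpoints: 0.5, 1.25, 2, 2.75, 3.5, 4.25.
h(0.5) = 3, h(1.25) = -0.375, h(2) = -6, h(2.75) = -13.875, h(3.5) = -24, h(4.25) = -36.375.
Sum = Δs · [h(0.5) + h(1.25) + h(2) + ...].
Sum = -58.21875.

-58.21875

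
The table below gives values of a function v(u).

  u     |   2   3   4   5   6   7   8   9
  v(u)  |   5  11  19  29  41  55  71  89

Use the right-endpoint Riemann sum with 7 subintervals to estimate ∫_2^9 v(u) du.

Δu = 1.
Sum = 1·[11 + 19 + 29 + 41 + 55 + 71 + 89] = 315.

315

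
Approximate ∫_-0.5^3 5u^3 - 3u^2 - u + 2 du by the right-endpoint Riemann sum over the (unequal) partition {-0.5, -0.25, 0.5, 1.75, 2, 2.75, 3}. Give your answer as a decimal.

Subinterval widths: 0.25, 0.75, 1.25, 0.25, 0.75, 0.25.
Right endpoints: -0.25, 0.5, 1.75, 2, 2.75, 3.
f(-0.25) = 1.984375, f(0.5) = 1.375, f(1.75) = 17.859375, f(2) = 28, f(2.75) = 80.546875, f(3) = 107.
Sum = Σ Δu_i · f(u_i).
Sum = 118.01171875.

118.01171875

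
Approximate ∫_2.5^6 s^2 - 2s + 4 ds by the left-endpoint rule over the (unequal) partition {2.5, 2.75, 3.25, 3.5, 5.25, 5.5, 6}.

Subinterval widths: 0.25, 0.5, 0.25, 1.75, 0.25, 0.5.
Left endpoints: 2.5, 2.75, 3.25, 3.5, 5.25, 5.5.
f(2.5) = 5.25, f(2.75) = 6.0625, f(3.25) = 8.0625, f(3.5) = 9.25, f(5.25) = 21.0625, f(5.5) = 23.25.
Sum = Σ Δs_i · f(s_i).
Sum = 39.4375.

39.4375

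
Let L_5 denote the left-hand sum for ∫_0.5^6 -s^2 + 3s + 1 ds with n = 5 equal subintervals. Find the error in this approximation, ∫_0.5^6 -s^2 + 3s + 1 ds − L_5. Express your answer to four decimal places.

Exact integral: ∫_0.5^6 f(s) ds ≈ -12.833333.
L_5 = -3.355.
Error ≈ -12.833333 − (-3.355) ≈ -9.4783.

-9.4783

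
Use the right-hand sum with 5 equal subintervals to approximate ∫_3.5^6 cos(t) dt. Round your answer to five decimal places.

Δt = (6 − 3.5)/5 = 0.5.
Right endpoints: 4, 4.5, 5, 5.5, 6.
f(4) ≈ -0.65364, f(4.5) ≈ -0.21080, f(5) ≈ 0.28366, f(5.5) ≈ 0.70867, f(6) ≈ 0.96017.
Sum = Δt · [f(4) + f(4.5) + f(5) + f(5.5) + f(6)].
Sum ≈ 0.54403.

0.54403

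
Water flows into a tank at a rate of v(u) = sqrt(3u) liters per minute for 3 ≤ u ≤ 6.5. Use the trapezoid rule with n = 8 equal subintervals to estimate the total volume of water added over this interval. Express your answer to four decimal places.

13.1329

Δu = (6.5 − 3)/8 = 0.4375.
v(3) ≈ 3.0000, v(3.4375) ≈ 3.2113, v(3.875) ≈ 3.4095, v(4.3125) ≈ 3.5969, v(4.75) ≈ 3.7749, v(5.1875) ≈ 3.9449, v(5.625) ≈ 4.1079, v(6.0625) ≈ 4.2647, v(6.5) ≈ 4.4159.
T_8 = (Δu/2)·[v(u_0) + 2v(u_1) + ... + 2v(u_{7}) + v(u_8)].
Sum ≈ 13.1329.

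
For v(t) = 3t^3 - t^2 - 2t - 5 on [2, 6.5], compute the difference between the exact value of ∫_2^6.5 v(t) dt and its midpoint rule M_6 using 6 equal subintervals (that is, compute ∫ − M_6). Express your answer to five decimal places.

Exact integral: ∫_2^6.5 v(t) dt = 1177.171875.
M_6 ≈ 1169.3144531.
Error ≈ 1177.171875 − 1169.3144531 ≈ 7.85742.

7.85742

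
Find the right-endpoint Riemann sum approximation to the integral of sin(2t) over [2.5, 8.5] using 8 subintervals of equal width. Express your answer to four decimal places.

0.2240

Δt = (8.5 − 2.5)/8 = 0.75.
Right endpoints: 3.25, 4, 4.75, 5.5, 6.25, 7, 7.75, 8.5.
f(3.25) ≈ 0.2151, f(4) ≈ 0.9894, f(4.75) ≈ -0.0752, f(5.5) ≈ -1.0000, f(6.25) ≈ -0.0663, f(7) ≈ 0.9906, f(7.75) ≈ 0.2065, f(8.5) ≈ -0.9614.
Sum = Δt · [f(3.25) + f(4) + f(4.75) + ...].
Sum ≈ 0.2240.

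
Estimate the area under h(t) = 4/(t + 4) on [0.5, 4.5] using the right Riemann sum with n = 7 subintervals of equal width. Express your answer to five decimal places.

Δt = (4.5 − 0.5)/7 = 4/7.
Right endpoints: 15/14, 23/14, 31/14, 39/14, 47/14, 55/14, 4.5.
h(15/14) = 56/71, h(23/14) = 56/79, h(31/14) = 56/87, h(39/14) = 56/95, h(47/14) = 56/103, h(55/14) = 56/111, h(4.5) = 8/17.
Sum = Δt · [h(15/14) + h(23/14) + h(31/14) + ...].
Sum ≈ 2.42830.

2.42830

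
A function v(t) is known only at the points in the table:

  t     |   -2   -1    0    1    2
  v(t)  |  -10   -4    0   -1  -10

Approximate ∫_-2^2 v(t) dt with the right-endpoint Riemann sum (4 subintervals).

-15

Δt = 1.
Sum = 1·[(-4) + 0 + (-1) + (-10)] = -15.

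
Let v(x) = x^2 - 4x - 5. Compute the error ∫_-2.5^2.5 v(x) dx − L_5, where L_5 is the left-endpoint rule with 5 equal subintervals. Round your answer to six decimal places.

-10.833333

Exact integral: ∫_-2.5^2.5 v(x) dx ≈ -14.58333333.
L_5 = -3.75.
Error ≈ -14.58333333 − (-3.75) ≈ -10.833333.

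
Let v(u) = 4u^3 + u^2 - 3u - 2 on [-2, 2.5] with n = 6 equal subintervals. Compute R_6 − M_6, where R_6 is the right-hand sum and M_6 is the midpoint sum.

R_6 = 51.46875.
M_6 = 17.71875.
R_6 − M_6 = 33.75.

33.75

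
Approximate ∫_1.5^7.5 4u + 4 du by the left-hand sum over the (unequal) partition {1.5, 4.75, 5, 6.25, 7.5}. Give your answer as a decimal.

104.5

Subinterval widths: 3.25, 0.25, 1.25, 1.25.
Left endpoints: 1.5, 4.75, 5, 6.25.
f(1.5) = 10, f(4.75) = 23, f(5) = 24, f(6.25) = 29.
Sum = Σ Δu_i · f(u_i).
Sum = 104.5.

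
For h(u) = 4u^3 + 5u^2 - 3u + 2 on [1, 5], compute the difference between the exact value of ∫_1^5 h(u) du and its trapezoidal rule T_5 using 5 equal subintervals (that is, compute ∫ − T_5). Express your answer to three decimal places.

-17.493

Exact integral: ∫_1^5 h(u) du ≈ 802.66667.
T_5 = 820.16.
Error ≈ 802.66667 − 820.16 ≈ -17.493.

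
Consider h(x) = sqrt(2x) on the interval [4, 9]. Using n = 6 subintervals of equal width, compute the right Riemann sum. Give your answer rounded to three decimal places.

18.496

Δx = (9 − 4)/6 = 5/6.
Right endpoints: 29/6, 17/3, 6.5, 22/3, 49/6, 9.
h(29/6) ≈ 3.109, h(17/3) ≈ 3.367, h(6.5) ≈ 3.606, h(22/3) ≈ 3.830, h(49/6) ≈ 4.041, h(9) ≈ 4.243.
Sum = Δx · [h(29/6) + h(17/3) + h(6.5) + ...].
Sum ≈ 18.496.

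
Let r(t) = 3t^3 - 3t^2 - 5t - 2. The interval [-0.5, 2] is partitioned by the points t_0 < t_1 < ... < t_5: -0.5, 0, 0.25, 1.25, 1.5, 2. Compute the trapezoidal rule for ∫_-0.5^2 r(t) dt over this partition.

-9.74609375

Subinterval widths: 0.5, 0.25, 1, 0.25, 0.5.
r(-0.5) = -0.625, r(0) = -2, r(0.25) = -3.390625, r(1.25) = -7.078125, r(1.5) = -6.125, r(2) = 0.
On each subinterval the trapezoid contributes (Δt_i/2)·[r(t_{i-1}) + r(t_i)].
Sum = -9.74609375.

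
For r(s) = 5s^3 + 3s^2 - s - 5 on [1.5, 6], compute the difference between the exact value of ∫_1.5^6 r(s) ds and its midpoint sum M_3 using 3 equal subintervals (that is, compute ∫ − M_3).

49.9921875

Exact integral: ∫_1.5^6 r(s) ds = 1786.921875.
M_3 = 1736.9296875.
Error = 1786.921875 − 1736.9296875 = 49.9921875.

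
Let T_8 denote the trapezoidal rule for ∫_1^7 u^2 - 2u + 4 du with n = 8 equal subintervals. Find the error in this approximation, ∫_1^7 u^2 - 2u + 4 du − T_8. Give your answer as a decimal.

Exact integral: ∫_1^7 f(u) du = 90.
T_8 = 90.5625.
Error = 90 − 90.5625 = -0.5625.

-0.5625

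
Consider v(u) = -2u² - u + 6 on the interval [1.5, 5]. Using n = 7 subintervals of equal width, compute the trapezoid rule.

Δu = (5 − 1.5)/7 = 0.5.
v(1.5) = 0, v(2) = -4, v(2.5) = -9, v(3) = -15, v(3.5) = -22, v(4) = -30, v(4.5) = -39, v(5) = -49.
T_7 = (Δu/2)·[v(u_0) + 2v(u_1) + ... + 2v(u_{6}) + v(u_7)].
Sum = -71.75.

-71.75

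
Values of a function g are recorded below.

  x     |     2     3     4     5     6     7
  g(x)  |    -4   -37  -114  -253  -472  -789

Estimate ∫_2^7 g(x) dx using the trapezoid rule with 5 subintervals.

Δx = 1.
T_5 = (1/2)·[(-4) + 2·(-37) + 2·(-114) + 2·(-253) + 2·(-472) + (-789)] = -1272.5.

-1272.5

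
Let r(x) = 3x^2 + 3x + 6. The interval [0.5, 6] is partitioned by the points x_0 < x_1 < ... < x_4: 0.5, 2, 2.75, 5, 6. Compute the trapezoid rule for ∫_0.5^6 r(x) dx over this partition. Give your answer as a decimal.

Subinterval widths: 1.5, 0.75, 2.25, 1.
r(0.5) = 8.25, r(2) = 24, r(2.75) = 36.9375, r(5) = 96, r(6) = 132.
On each subinterval the trapezoid contributes (Δx_i/2)·[r(x_{i-1}) + r(x_i)].
Sum = 310.59375.

310.59375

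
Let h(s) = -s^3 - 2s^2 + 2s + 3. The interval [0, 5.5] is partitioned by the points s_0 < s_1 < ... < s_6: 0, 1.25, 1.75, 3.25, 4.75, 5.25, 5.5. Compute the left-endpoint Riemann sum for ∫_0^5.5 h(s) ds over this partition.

Subinterval widths: 1.25, 0.5, 1.5, 1.5, 0.5, 0.25.
Left endpoints: 0, 1.25, 1.75, 3.25, 4.75, 5.25.
h(0) = 3, h(1.25) = 0.421875, h(1.75) = -4.984375, h(3.25) = -45.953125, h(4.75) = -139.796875, h(5.25) = -186.328125.
Sum = Σ Δs_i · h(s_i).
Sum = -188.92578125.

-188.92578125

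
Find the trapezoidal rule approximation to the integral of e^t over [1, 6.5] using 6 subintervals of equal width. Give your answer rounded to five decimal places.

708.17144

Δt = (6.5 − 1)/6 = 11/12.
f(1) ≈ 2.71828, f(23/12) ≈ 6.79826, f(17/6) ≈ 17.00204, f(3.75) ≈ 42.52108, f(14/3) ≈ 106.34268, f(67/12) ≈ 265.95665, f(6.5) ≈ 665.14163.
T_6 = (Δt/2)·[f(t_0) + 2f(t_1) + ... + 2f(t_{5}) + f(t_6)].
Sum ≈ 708.17144.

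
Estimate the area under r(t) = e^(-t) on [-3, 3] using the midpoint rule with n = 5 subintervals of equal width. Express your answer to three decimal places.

18.882

Δt = (3 − (-3))/5 = 1.2.
Midpoints: -2.4, -1.2, 0, 1.2, 2.4.
r(-2.4) ≈ 11.023, r(-1.2) ≈ 3.320, r(0) ≈ 1.000, r(1.2) ≈ 0.301, r(2.4) ≈ 0.091.
Sum = Δt · [r(-2.4) + r(-1.2) + r(0) + r(1.2) + r(2.4)].
Sum ≈ 18.882.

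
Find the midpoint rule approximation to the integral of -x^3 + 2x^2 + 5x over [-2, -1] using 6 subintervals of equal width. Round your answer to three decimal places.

Δx = (-1 − (-2))/6 = 1/6.
Midpoints: -23/12, -1.75, -19/12, -17/12, -1.25, -13/12.
f(-23/12) = 8303/1728, f(-1.75) = 2.734375, f(-19/12) = 1843/1728, f(-17/12) = -391/1728, f(-1.25) = -1.171875, f(-13/12) = -3107/1728.
Sum = Δx · [f(-23/12) + f(-1.75) + f(-19/12) + ...].
Sum ≈ 0.902.

0.902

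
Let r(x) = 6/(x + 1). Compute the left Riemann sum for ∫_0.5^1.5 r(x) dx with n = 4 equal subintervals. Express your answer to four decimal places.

3.2738

Δx = (1.5 − 0.5)/4 = 0.25.
Left endpoints: 0.5, 0.75, 1, 1.25.
r(0.5) = 4, r(0.75) = 24/7, r(1) = 3, r(1.25) = 8/3.
Sum = Δx · [r(0.5) + r(0.75) + r(1) + r(1.25)].
Sum ≈ 3.2738.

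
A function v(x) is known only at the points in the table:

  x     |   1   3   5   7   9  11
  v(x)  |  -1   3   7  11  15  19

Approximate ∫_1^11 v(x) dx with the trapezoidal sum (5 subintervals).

90

Δx = 2.
T_5 = (2/2)·[(-1) + 2·3 + 2·7 + 2·11 + 2·15 + 19] = 90.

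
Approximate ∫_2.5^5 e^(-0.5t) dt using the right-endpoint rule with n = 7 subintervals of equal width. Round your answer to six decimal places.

0.373422

Δt = (5 − 2.5)/7 = 5/14.
Right endpoints: 20/7, 45/14, 25/7, 55/14, 30/7, 65/14, 5.
f(20/7) ≈ 0.239651, f(45/14) ≈ 0.200460, f(25/7) ≈ 0.167677, f(55/14) ≈ 0.140256, f(30/7) ≈ 0.117319, f(65/14) ≈ 0.098133, f(5) ≈ 0.082085.
Sum = Δt · [f(20/7) + f(45/14) + f(25/7) + ...].
Sum ≈ 0.373422.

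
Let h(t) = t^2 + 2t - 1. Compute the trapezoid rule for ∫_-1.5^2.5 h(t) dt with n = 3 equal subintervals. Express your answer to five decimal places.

Δt = (2.5 − (-1.5))/3 = 4/3.
h(-1.5) = -1.75, h(-1/6) = -47/36, h(7/6) = 97/36, h(2.5) = 10.25.
T_3 = (Δt/2)·[h(t_0) + 2h(t_1) + 2h(t_2) + h(t_3)].
Sum ≈ 7.51852.

7.51852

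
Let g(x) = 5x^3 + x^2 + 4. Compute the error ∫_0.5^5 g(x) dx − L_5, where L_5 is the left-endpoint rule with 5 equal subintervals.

Exact integral: ∫_0.5^5 g(x) dx = 840.796875.
L_5 = 574.3575.
Error = 840.796875 − 574.3575 = 266.439375.

266.439375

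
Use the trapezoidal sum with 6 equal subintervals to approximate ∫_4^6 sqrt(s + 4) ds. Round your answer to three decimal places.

5.997

Δs = (6 − 4)/6 = 1/3.
f(4) ≈ 2.828, f(13/3) ≈ 2.887, f(14/3) ≈ 2.944, f(5) ≈ 3.000, f(16/3) ≈ 3.055, f(17/3) ≈ 3.109, f(6) ≈ 3.162.
T_6 = (Δs/2)·[f(s_0) + 2f(s_1) + ... + 2f(s_{5}) + f(s_6)].
Sum ≈ 5.997.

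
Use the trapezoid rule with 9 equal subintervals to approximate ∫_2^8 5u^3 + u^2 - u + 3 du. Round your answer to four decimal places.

Δu = (8 − 2)/9 = 2/3.
f(2) = 45, f(8/3) = 2761/27, f(10/3) = 5291/27, f(4) = 335, f(14/3) = 14263/27, f(16/3) = 21185/27, f(6) = 1113, f(20/3) = 41101/27, f(22/3) = 54575/27, f(8) = 2619.
T_9 = (Δu/2)·[f(u_0) + 2f(u_1) + ... + 2f(u_{8}) + f(u_9)].
Sum ≈ 5289.7778.

5289.7778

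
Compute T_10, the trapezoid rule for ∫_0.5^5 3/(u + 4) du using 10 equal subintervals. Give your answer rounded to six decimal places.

2.081314

Δu = (5 − 0.5)/10 = 0.45.
f(0.5) = 2/3, f(0.95) = 20/33, f(1.4) = 5/9, f(1.85) = 20/39, f(2.3) = 10/21, f(2.75) = 4/9, f(3.2) = 5/12, f(3.65) = 20/51, f(4.1) = 10/27, f(4.55) = 20/57, f(5) = 1/3.
T_10 = (Δu/2)·[f(u_0) + 2f(u_1) + ... + 2f(u_{9}) + f(u_10)].
Sum ≈ 2.081314.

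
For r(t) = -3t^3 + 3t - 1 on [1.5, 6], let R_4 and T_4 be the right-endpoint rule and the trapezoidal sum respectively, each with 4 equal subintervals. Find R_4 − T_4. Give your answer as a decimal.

-351.2109375

R_4 ≈ -1305.325195.
T_4 ≈ -954.114258.
R_4 − T_4 = -351.2109375.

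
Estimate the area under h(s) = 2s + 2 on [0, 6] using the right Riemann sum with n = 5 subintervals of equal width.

55.2

Δs = (6 − 0)/5 = 1.2.
Right endpoints: 1.2, 2.4, 3.6, 4.8, 6.
h(1.2) = 4.4, h(2.4) = 6.8, h(3.6) = 9.2, h(4.8) = 11.6, h(6) = 14.
Sum = Δs · [h(1.2) + h(2.4) + h(3.6) + h(4.8) + h(6)].
Sum = 55.2.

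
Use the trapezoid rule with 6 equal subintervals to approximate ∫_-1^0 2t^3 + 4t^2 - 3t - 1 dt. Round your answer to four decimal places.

Δt = (0 − (-1))/6 = 1/6.
f(-1) = 4, f(-5/6) = 337/108, f(-2/3) = 59/27, f(-0.5) = 1.25, f(-1/3) = 10/27, f(-1/6) = -43/108, f(0) = -1.
T_6 = (Δt/2)·[f(t_0) + 2f(t_1) + ... + 2f(t_{5}) + f(t_6)].
Sum ≈ 1.3380.

1.3380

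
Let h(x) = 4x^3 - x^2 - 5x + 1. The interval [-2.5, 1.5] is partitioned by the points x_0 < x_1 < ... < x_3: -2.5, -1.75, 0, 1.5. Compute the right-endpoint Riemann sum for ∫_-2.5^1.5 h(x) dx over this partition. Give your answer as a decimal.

-2.1875

Subinterval widths: 0.75, 1.75, 1.5.
Right endpoints: -1.75, 0, 1.5.
h(-1.75) = -14.75, h(0) = 1, h(1.5) = 4.75.
Sum = Σ Δx_i · h(x_i).
Sum = -2.1875.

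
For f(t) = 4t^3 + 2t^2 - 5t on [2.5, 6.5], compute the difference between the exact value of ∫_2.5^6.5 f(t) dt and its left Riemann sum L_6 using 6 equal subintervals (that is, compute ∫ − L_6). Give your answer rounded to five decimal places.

346.07407

Exact integral: ∫_2.5^6.5 f(t) dt ≈ 1828.6666667.
L_6 ≈ 1482.5925926.
Error ≈ 1828.6666667 − 1482.5925926 ≈ 346.07407.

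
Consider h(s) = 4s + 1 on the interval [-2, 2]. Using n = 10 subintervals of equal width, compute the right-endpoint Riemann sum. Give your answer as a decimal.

7.2

Δs = (2 − (-2))/10 = 0.4.
Right endpoints: -1.6, -1.2, -0.8, -0.4, 0, 0.4, 0.8, 1.2, 1.6, 2.
h(-1.6) = -5.4, h(-1.2) = -3.8, h(-0.8) = -2.2, h(-0.4) = -0.6, h(0) = 1, h(0.4) = 2.6, h(0.8) = 4.2, h(1.2) = 5.8, h(1.6) = 7.4, h(2) = 9.
Sum = Δs · [h(-1.6) + h(-1.2) + h(-0.8) + ...].
Sum = 7.2.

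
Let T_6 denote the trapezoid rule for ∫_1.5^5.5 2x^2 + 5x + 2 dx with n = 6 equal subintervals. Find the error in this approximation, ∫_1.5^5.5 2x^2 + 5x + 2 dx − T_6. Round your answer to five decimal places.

Exact integral: ∫_1.5^5.5 f(x) dx ≈ 186.6666667.
T_6 ≈ 187.2592593.
Error ≈ 186.6666667 − 187.2592593 ≈ -0.59259.

-0.59259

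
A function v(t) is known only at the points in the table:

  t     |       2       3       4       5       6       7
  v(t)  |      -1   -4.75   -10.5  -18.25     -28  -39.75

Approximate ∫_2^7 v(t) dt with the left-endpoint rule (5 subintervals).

Δt = 1.
Sum = 1·[(-1) + (-4.75) + (-10.5) + (-18.25) + (-28)] = -62.5.

-62.5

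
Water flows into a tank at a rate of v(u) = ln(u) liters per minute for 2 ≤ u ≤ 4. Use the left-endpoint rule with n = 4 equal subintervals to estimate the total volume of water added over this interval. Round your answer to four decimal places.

Δu = (4 − 2)/4 = 0.5.
Left endpoints: 2, 2.5, 3, 3.5.
v(2) ≈ 0.6931, v(2.5) ≈ 0.9163, v(3) ≈ 1.0986, v(3.5) ≈ 1.2528.
Sum = Δu · [v(2) + v(2.5) + v(3) + v(3.5)].
Sum ≈ 1.9804.

1.9804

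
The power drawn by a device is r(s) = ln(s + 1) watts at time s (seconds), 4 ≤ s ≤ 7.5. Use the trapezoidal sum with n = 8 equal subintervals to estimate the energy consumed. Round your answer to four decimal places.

Δs = (7.5 − 4)/8 = 0.4375.
r(4) ≈ 1.6094, r(4.4375) ≈ 1.6933, r(4.875) ≈ 1.7707, r(5.3125) ≈ 1.8425, r(5.75) ≈ 1.9095, r(6.1875) ≈ 1.9723, r(6.625) ≈ 2.0314, r(7.0625) ≈ 2.0872, r(7.5) ≈ 2.1401.
T_8 = (Δs/2)·[r(s_0) + 2r(s_1) + ... + 2r(s_{7}) + r(s_8)].
Sum ≈ 6.6421.

6.6421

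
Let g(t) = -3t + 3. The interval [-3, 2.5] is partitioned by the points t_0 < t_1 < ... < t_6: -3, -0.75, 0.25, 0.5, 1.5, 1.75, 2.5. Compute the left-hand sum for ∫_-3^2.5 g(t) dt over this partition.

Subinterval widths: 2.25, 1, 0.25, 1, 0.25, 0.75.
Left endpoints: -3, -0.75, 0.25, 0.5, 1.5, 1.75.
g(-3) = 12, g(-0.75) = 5.25, g(0.25) = 2.25, g(0.5) = 1.5, g(1.5) = -1.5, g(1.75) = -2.25.
Sum = Σ Δt_i · g(t_i).
Sum = 32.25.

32.25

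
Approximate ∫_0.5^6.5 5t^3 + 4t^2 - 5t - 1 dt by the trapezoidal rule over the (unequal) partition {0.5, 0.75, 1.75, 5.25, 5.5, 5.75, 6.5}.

2901.0078125

Subinterval widths: 0.25, 1, 3.5, 0.25, 0.25, 0.75.
f(0.5) = -1.875, f(0.75) = -0.390625, f(1.75) = 29.296875, f(5.25) = 806.515625, f(5.5) = 924.375, f(5.75) = 1053.046875, f(6.5) = 1508.625.
On each subinterval the trapezoid contributes (Δt_i/2)·[f(t_{i-1}) + f(t_i)].
Sum = 2901.0078125.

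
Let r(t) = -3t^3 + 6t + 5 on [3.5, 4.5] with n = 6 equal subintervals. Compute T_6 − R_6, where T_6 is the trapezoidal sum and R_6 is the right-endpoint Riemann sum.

11.5625

T_6 ≈ -166.166667.
R_6 ≈ -177.729167.
T_6 − R_6 = 11.5625.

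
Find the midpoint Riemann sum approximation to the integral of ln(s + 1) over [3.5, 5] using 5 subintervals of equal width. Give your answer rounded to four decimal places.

Δs = (5 − 3.5)/5 = 0.3.
Midpoints: 3.65, 3.95, 4.25, 4.55, 4.85.
f(3.65) ≈ 1.5369, f(3.95) ≈ 1.5994, f(4.25) ≈ 1.6582, f(4.55) ≈ 1.7138, f(4.85) ≈ 1.7664.
Sum = Δs · [f(3.65) + f(3.95) + f(4.25) + f(4.55) + f(4.85)].
Sum ≈ 2.4824.

2.4824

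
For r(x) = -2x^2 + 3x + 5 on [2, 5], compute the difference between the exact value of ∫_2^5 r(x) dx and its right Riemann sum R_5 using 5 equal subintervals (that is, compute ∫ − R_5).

Exact integral: ∫_2^5 r(x) dx = -31.5.
R_5 = -41.76.
Error = -31.5 − (-41.76) = 10.26.

10.26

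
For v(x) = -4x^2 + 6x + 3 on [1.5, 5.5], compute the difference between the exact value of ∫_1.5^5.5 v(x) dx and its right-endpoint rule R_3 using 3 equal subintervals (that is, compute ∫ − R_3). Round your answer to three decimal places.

63.407

Exact integral: ∫_1.5^5.5 v(x) dx ≈ -121.33333.
R_3 ≈ -184.74074.
Error ≈ -121.33333 − (-184.74074) ≈ 63.407.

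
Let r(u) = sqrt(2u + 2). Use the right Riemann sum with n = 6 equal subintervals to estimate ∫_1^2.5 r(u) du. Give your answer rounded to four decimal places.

Δu = (2.5 − 1)/6 = 0.25.
Right endpoints: 1.25, 1.5, 1.75, 2, 2.25, 2.5.
r(1.25) ≈ 2.1213, r(1.5) ≈ 2.2361, r(1.75) ≈ 2.3452, r(2) ≈ 2.4495, r(2.25) ≈ 2.5495, r(2.5) ≈ 2.6458.
Sum = Δu · [r(1.25) + r(1.5) + r(1.75) + ...].
Sum ≈ 3.5868.

3.5868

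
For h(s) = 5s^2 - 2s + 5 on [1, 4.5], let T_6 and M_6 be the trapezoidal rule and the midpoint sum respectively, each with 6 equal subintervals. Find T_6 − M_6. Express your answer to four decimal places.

1.4887

T_6 ≈ 149.450810.
M_6 ≈ 147.962095.
T_6 − M_6 ≈ 1.4887.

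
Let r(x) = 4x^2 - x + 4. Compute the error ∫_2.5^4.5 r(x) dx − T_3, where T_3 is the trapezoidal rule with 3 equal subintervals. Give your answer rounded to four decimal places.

-0.5926

Exact integral: ∫_2.5^4.5 r(x) dx ≈ 101.666667.
T_3 ≈ 102.259259.
Error ≈ 101.666667 − 102.259259 ≈ -0.5926.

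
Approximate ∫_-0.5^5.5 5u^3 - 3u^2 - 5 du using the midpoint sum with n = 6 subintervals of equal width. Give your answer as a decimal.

930

Δu = (5.5 − (-0.5))/6 = 1.
Midpoints: 0, 1, 2, 3, 4, 5.
f(0) = -5, f(1) = -3, f(2) = 23, f(3) = 103, f(4) = 267, f(5) = 545.
Sum = Δu · [f(0) + f(1) + f(2) + ...].
Sum = 930.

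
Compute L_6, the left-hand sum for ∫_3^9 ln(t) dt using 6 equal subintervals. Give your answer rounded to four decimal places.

9.9115

Δt = (9 − 3)/6 = 1.
Left endpoints: 3, 4, 5, 6, 7, 8.
f(3) ≈ 1.0986, f(4) ≈ 1.3863, f(5) ≈ 1.6094, f(6) ≈ 1.7918, f(7) ≈ 1.9459, f(8) ≈ 2.0794.
Sum = Δt · [f(3) + f(4) + f(5) + ...].
Sum ≈ 9.9115.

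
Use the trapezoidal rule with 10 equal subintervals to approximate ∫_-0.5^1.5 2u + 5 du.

12

Δu = (1.5 − (-0.5))/10 = 0.2.
f(-0.5) = 4, f(-0.3) = 4.4, f(-0.1) = 4.8, f(0.1) = 5.2, f(0.3) = 5.6, f(0.5) = 6, f(0.7) = 6.4, f(0.9) = 6.8, f(1.1) = 7.2, f(1.3) = 7.6, f(1.5) = 8.
T_10 = (Δu/2)·[f(u_0) + 2f(u_1) + ... + 2f(u_{9}) + f(u_10)].
Sum = 12.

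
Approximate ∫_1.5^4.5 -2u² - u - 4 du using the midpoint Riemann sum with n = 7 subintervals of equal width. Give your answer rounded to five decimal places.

Δu = (4.5 − 1.5)/7 = 3/7.
Midpoints: 12/7, 15/7, 18/7, 3, 24/7, 27/7, 30/7.
f(12/7) = -568/49, f(15/7) = -751/49, f(18/7) = -970/49, f(3) = -25, f(24/7) = -1516/49, f(27/7) = -1843/49, f(30/7) = -2206/49.
Sum = Δu · [f(12/7) + f(15/7) + f(18/7) + ...].
Sum ≈ -79.40816.

-79.40816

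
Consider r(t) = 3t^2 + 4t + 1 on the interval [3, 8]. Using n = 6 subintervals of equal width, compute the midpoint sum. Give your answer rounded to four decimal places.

Δt = (8 − 3)/6 = 5/6.
Midpoints: 41/12, 4.25, 61/12, 71/12, 6.75, 91/12.
r(41/12) = 49.6875, r(4.25) = 72.1875, r(61/12) = 4745/48, r(71/12) = 129.6875, r(6.75) = 164.6875, r(91/12) = 9785/48.
Sum = Δt · [r(41/12) + r(4.25) + r(61/12) + ...].
Sum ≈ 599.1319.

599.1319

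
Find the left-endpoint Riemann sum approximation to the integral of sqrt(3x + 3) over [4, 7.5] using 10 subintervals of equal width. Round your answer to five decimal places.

15.49846

Δx = (7.5 − 4)/10 = 0.35.
Left endpoints: 4, 4.35, 4.7, 5.05, 5.4, 5.75, 6.1, 6.45, 6.8, 7.15.
f(4) ≈ 3.87298, f(4.35) ≈ 4.00625, f(4.7) ≈ 4.13521, f(5.05) ≈ 4.26028, f(5.4) ≈ 4.38178, f(5.75) ≈ 4.50000, f(6.1) ≈ 4.61519, f(6.45) ≈ 4.72758, f(6.8) ≈ 4.83735, f(7.15) ≈ 4.94469.
Sum = Δx · [f(4) + f(4.35) + f(4.7) + ...].
Sum ≈ 15.49846.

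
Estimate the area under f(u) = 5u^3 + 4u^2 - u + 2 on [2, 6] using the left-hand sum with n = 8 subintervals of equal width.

Δu = (6 − 2)/8 = 0.5.
Left endpoints: 2, 2.5, 3, 3.5, 4, 4.5, 5, 5.5.
f(2) = 56, f(2.5) = 102.625, f(3) = 170, f(3.5) = 261.875, f(4) = 382, f(4.5) = 534.125, f(5) = 722, f(5.5) = 949.375.
Sum = Δu · [f(2) + f(2.5) + f(3) + ...].
Sum = 1589.

1589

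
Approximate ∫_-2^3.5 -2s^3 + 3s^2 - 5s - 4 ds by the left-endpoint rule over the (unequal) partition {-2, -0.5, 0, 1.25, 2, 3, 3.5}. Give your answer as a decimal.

-2.3515625

Subinterval widths: 1.5, 0.5, 1.25, 0.75, 1, 0.5.
Left endpoints: -2, -0.5, 0, 1.25, 2, 3.
f(-2) = 34, f(-0.5) = -0.5, f(0) = -4, f(1.25) = -9.46875, f(2) = -18, f(3) = -46.
Sum = Σ Δs_i · f(s_i).
Sum = -2.3515625.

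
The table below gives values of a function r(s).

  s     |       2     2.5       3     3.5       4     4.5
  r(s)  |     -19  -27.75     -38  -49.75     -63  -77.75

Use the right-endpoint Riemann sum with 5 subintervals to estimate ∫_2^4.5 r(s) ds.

-128.125

Δs = 0.5.
Sum = 0.5·[(-27.75) + (-38) + (-49.75) + (-63) + (-77.75)] = -128.125.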